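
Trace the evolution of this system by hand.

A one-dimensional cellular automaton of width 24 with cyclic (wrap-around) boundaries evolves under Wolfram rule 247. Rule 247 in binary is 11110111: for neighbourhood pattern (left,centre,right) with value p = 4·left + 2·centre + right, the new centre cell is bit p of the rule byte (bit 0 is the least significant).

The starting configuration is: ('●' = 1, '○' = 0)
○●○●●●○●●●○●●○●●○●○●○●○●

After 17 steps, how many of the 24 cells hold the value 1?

20

0) ○●○●●●○●●●○●●○●●○●○●○●○●
1) ●●●○●●●○●●●○●●○●●●●●●●●●
2) ●●●●○●●●○●●●○●●○●●●●●●●●
3) ●●●●●○●●●○●●●○●●○●●●●●●●
4) ●●●●●●○●●●○●●●○●●○●●●●●●
5) ●●●●●●●○●●●○●●●○●●○●●●●●
6) ●●●●●●●●○●●●○●●●○●●○●●●●
7) ●●●●●●●●●○●●●○●●●○●●○●●●
8) ●●●●●●●●●●○●●●○●●●○●●○●●
9) ●●●●●●●●●●●○●●●○●●●○●●○●
10) ●●●●●●●●●●●●○●●●○●●●○●●○
11) ○●●●●●●●●●●●●○●●●○●●●○●●
12) ●○●●●●●●●●●●●●○●●●○●●●○●
13) ●●○●●●●●●●●●●●●○●●●○●●●○
14) ○●●○●●●●●●●●●●●●○●●●○●●●
15) ●○●●○●●●●●●●●●●●●○●●●○●●
16) ●●○●●○●●●●●●●●●●●●○●●●○●
17) ●●●○●●○●●●●●●●●●●●●○●●●○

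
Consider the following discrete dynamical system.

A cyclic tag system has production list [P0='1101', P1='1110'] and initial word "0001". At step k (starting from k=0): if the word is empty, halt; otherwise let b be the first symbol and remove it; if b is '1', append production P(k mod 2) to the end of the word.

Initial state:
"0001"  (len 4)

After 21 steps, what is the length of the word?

t=0: "0001"  (len 4)
t=1: "001"  (len 3)
t=2: "01"  (len 2)
t=3: "1"  (len 1)
t=4: "1110"  (len 4)
t=5: "1101101"  (len 7)
t=6: "1011011110"  (len 10)
t=7: "0110111101101"  (len 13)
t=8: "110111101101"  (len 12)
t=9: "101111011011101"  (len 15)
t=10: "011110110111011110"  (len 18)
t=11: "11110110111011110"  (len 17)
t=12: "11101101110111101110"  (len 20)
t=13: "11011011101111011101101"  (len 23)
t=14: "10110111011110111011011110"  (len 26)
t=15: "01101110111101110110111101101"  (len 29)
t=16: "1101110111101110110111101101"  (len 28)
t=17: "1011101111011101101111011011101"  (len 31)
t=18: "0111011110111011011110110111011110"  (len 34)
t=19: "111011110111011011110110111011110"  (len 33)
t=20: "110111101110110111101101110111101110"  (len 36)
t=21: "101111011101101111011011101111011101101"  (len 39)

39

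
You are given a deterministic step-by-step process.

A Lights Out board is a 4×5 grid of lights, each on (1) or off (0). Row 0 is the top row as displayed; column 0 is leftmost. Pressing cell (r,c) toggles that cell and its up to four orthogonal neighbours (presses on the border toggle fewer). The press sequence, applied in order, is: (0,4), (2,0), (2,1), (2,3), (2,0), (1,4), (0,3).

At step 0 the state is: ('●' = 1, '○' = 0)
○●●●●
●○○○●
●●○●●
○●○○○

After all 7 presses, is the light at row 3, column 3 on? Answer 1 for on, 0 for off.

0) ○●●●●
●○○○●
●●○●●
○●○○○
1) ○●●○○
●○○○○
●●○●●
○●○○○
2) ○●●○○
○○○○○
○○○●●
●●○○○
3) ○●●○○
○●○○○
●●●●●
●○○○○
4) ○●●○○
○●○●○
●●○○○
●○○●○
5) ○●●○○
●●○●○
○○○○○
○○○●○
6) ○●●○●
●●○○●
○○○○●
○○○●○
7) ○●○●○
●●○●●
○○○○●
○○○●○

1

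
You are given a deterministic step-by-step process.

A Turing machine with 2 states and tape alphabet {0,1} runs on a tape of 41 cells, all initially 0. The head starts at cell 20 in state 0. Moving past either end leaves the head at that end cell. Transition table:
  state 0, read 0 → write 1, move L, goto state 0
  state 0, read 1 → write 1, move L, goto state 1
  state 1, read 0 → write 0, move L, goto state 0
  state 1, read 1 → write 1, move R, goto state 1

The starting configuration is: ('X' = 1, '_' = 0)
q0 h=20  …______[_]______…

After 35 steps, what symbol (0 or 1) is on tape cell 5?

1

0) q0 h=20  …______[_]______…
1) q0 h=19  …______[_]X_____…
2) q0 h=18  …______[_]XX____…
3) q0 h=17  …______[_]XXX___…
4) q0 h=16  …______[_]XXXX__…
5) q0 h=15  …______[_]XXXXX_…
6) q0 h=14  …______[_]XXXXXX…
7) q0 h=13  …______[_]XXXXXX…
8) q0 h=12  …______[_]XXXXXX…
9) q0 h=11  …______[_]XXXXXX…
10) q0 h=10  …______[_]XXXXXX…
11) q0 h= 9  …______[_]XXXXXX…
12) q0 h= 8  …______[_]XXXXXX…
13) q0 h= 7  …______[_]XXXXXX…
14) q0 h= 6  |______[_]XXXXXX…
15) q0 h= 5  |_____[_]XXXXXX…
16) q0 h= 4  |____[_]XXXXXX…
17) q0 h= 3  |___[_]XXXXXX…
18) q0 h= 2  |__[_]XXXXXX…
19) q0 h= 1  |_[_]XXXXXX…
20) q0 h= 0  |[_]XXXXXX…
21) q0 h= 0  |[X]XXXXXX…
22) q1 h= 0  |[X]XXXXXX…
23) q1 h= 1  |X[X]XXXXXX…
24) q1 h= 2  |XX[X]XXXXXX…
25) q1 h= 3  |XXX[X]XXXXXX…
26) q1 h= 4  |XXXX[X]XXXXXX…
27) q1 h= 5  |XXXXX[X]XXXXXX…
28) q1 h= 6  |XXXXXX[X]XXXXXX…
29) q1 h= 7  …XXXXXX[X]XXXXXX…
30) q1 h= 8  …XXXXXX[X]XXXXXX…
31) q1 h= 9  …XXXXXX[X]XXXXXX…
32) q1 h=10  …XXXXXX[X]XXXXXX…
33) q1 h=11  …XXXXXX[X]XXXXXX…
34) q1 h=12  …XXXXXX[X]XXXXXX…
35) q1 h=13  …XXXXXX[X]XXXXXX…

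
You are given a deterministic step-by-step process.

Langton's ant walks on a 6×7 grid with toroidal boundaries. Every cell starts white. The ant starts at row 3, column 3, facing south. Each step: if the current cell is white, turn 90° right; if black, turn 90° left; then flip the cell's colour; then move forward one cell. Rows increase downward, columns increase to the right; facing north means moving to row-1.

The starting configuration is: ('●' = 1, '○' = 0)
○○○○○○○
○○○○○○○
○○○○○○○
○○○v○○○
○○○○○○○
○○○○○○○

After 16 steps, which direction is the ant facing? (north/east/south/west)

t=0: ○○○○○○○
○○○○○○○
○○○○○○○
○○○v○○○
○○○○○○○
○○○○○○○
t=1: ○○○○○○○
○○○○○○○
○○○○○○○
○○<●○○○
○○○○○○○
○○○○○○○
t=2: ○○○○○○○
○○○○○○○
○○^○○○○
○○●●○○○
○○○○○○○
○○○○○○○
t=3: ○○○○○○○
○○○○○○○
○○●>○○○
○○●●○○○
○○○○○○○
○○○○○○○
t=4: ○○○○○○○
○○○○○○○
○○●●○○○
○○●v○○○
○○○○○○○
○○○○○○○
t=5: ○○○○○○○
○○○○○○○
○○●●○○○
○○●○>○○
○○○○○○○
○○○○○○○
t=6: ○○○○○○○
○○○○○○○
○○●●○○○
○○●○●○○
○○○○v○○
○○○○○○○
t=7: ○○○○○○○
○○○○○○○
○○●●○○○
○○●○●○○
○○○<●○○
○○○○○○○
t=8: ○○○○○○○
○○○○○○○
○○●●○○○
○○●^●○○
○○○●●○○
○○○○○○○
t=9: ○○○○○○○
○○○○○○○
○○●●○○○
○○●●>○○
○○○●●○○
○○○○○○○
t=10: ○○○○○○○
○○○○○○○
○○●●^○○
○○●●○○○
○○○●●○○
○○○○○○○
t=11: ○○○○○○○
○○○○○○○
○○●●●>○
○○●●○○○
○○○●●○○
○○○○○○○
t=12: ○○○○○○○
○○○○○○○
○○●●●●○
○○●●○v○
○○○●●○○
○○○○○○○
t=13: ○○○○○○○
○○○○○○○
○○●●●●○
○○●●<●○
○○○●●○○
○○○○○○○
t=14: ○○○○○○○
○○○○○○○
○○●●^●○
○○●●●●○
○○○●●○○
○○○○○○○
t=15: ○○○○○○○
○○○○○○○
○○●<○●○
○○●●●●○
○○○●●○○
○○○○○○○
t=16: ○○○○○○○
○○○○○○○
○○●○○●○
○○●v●●○
○○○●●○○
○○○○○○○

south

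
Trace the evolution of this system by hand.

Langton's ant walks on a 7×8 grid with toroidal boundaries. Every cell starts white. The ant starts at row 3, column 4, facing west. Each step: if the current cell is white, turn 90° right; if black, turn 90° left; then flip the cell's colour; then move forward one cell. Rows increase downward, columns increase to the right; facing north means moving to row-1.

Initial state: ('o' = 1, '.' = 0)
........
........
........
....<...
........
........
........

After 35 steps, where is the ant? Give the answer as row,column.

t=0: ........
........
........
....<...
........
........
........
t=1: ........
........
....^...
....o...
........
........
........
t=2: ........
........
....o>..
....o...
........
........
........
t=3: ........
........
....oo..
....ov..
........
........
........
t=4: ........
........
....oo..
....<o..
........
........
........
t=5: ........
........
....oo..
.....o..
....v...
........
........
t=6: ........
........
....oo..
.....o..
...<o...
........
........
t=7: ........
........
....oo..
...^.o..
...oo...
........
........
t=8: ........
........
....oo..
...o>o..
...oo...
........
........
t=9: ........
........
....oo..
...ooo..
...ov...
........
........
t=10: ........
........
....oo..
...ooo..
...o.>..
........
........
t=11: ........
........
....oo..
...ooo..
...o.o..
.....v..
........
t=12: ........
........
....oo..
...ooo..
...o.o..
....<o..
........
t=13: ........
........
....oo..
...ooo..
...o^o..
....oo..
........
t=14: ........
........
....oo..
...ooo..
...oo>..
....oo..
........
t=15: ........
........
....oo..
...oo^..
...oo...
....oo..
........
t=16: ........
........
....oo..
...o<...
...oo...
....oo..
........
t=17: ........
........
....oo..
...o....
...ov...
....oo..
........
t=18: ........
........
....oo..
...o....
...o.>..
....oo..
........
t=19: ........
........
....oo..
...o....
...o.o..
....ov..
........
t=20: ........
........
....oo..
...o....
...o.o..
....o.>.
........
t=21: ........
........
....oo..
...o....
...o.o..
....o.o.
......v.
t=22: ........
........
....oo..
...o....
...o.o..
....o.o.
.....<o.
t=23: ........
........
....oo..
...o....
...o.o..
....o^o.
.....oo.
t=24: ........
........
....oo..
...o....
...o.o..
....oo>.
.....oo.
t=25: ........
........
....oo..
...o....
...o.o^.
....oo..
.....oo.
t=26: ........
........
....oo..
...o....
...o.oo>
....oo..
.....oo.
t=27: ........
........
....oo..
...o....
...o.ooo
....oo.v
.....oo.
t=28: ........
........
....oo..
...o....
...o.ooo
....oo<o
.....oo.
t=29: ........
........
....oo..
...o....
...o.o^o
....oooo
.....oo.
t=30: ........
........
....oo..
...o....
...o.<.o
....oooo
.....oo.
t=31: ........
........
....oo..
...o....
...o...o
....ovoo
.....oo.
t=32: ........
........
....oo..
...o....
...o...o
....o.>o
.....oo.
t=33: ........
........
....oo..
...o....
...o..^o
....o..o
.....oo.
t=34: ........
........
....oo..
...o....
...o..o>
....o..o
.....oo.
t=35: ........
........
....oo..
...o...^
...o..o.
....o..o
.....oo.

3,7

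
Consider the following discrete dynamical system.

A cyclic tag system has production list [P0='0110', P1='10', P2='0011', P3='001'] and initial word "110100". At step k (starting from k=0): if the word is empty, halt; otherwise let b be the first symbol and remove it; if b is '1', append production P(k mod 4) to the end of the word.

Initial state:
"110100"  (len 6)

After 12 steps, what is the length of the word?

14

t=0: "110100"  (len 6)
t=1: "101000110"  (len 9)
t=2: "0100011010"  (len 10)
t=3: "100011010"  (len 9)
t=4: "00011010001"  (len 11)
t=5: "0011010001"  (len 10)
t=6: "011010001"  (len 9)
t=7: "11010001"  (len 8)
t=8: "1010001001"  (len 10)
t=9: "0100010010110"  (len 13)
t=10: "100010010110"  (len 12)
t=11: "000100101100011"  (len 15)
t=12: "00100101100011"  (len 14)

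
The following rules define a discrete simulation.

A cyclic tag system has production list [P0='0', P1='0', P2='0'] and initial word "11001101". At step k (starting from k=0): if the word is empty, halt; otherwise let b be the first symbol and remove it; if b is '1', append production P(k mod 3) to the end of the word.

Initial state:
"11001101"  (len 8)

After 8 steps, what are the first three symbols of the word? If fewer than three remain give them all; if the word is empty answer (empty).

gen 0: "11001101"  (len 8)
gen 1: "10011010"  (len 8)
gen 2: "00110100"  (len 8)
gen 3: "0110100"  (len 7)
gen 4: "110100"  (len 6)
gen 5: "101000"  (len 6)
gen 6: "010000"  (len 6)
gen 7: "10000"  (len 5)
gen 8: "00000"  (len 5)

000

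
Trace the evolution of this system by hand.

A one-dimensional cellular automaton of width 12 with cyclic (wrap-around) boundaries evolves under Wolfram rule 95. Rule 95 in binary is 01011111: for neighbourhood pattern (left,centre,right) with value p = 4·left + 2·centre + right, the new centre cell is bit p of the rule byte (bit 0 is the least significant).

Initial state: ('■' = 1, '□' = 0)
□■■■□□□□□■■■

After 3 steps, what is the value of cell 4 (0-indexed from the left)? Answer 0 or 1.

1

[0] □■■■□□□□□■■■
[1] □■□■■■■■■■□■
[2] □■□■□□□□□■□■
[3] □■□■■■■■■■□■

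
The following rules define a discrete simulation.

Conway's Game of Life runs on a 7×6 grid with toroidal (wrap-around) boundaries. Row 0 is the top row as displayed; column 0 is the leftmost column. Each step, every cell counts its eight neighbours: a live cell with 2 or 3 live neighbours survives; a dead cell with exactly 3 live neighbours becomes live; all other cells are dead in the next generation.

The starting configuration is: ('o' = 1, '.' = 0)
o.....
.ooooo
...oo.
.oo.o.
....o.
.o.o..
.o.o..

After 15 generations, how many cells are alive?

gen 0: o.....
.ooooo
...oo.
.oo.o.
....o.
.o.o..
.o.o..
gen 1: o....o
ooo..o
o.....
..o.oo
.o..o.
...oo.
oo....
gen 2: ..o...
......
..ooo.
oo.ooo
..o...
oooooo
oo..o.
gen 3: .o....
..o...
ooo...
oo...o
......
....o.
....o.
gen 4: ......
o.o...
..o..o
..o..o
o....o
......
......
gen 5: ......
.o....
o.oo.o
.o..oo
o....o
......
......
gen 6: ......
ooo...
..oo.o
.ooo..
o...oo
......
......
gen 7: .o....
oooo..
....o.
.o....
oooooo
.....o
......
gen 8: oo....
oooo..
o..o..
.o....
.ooooo
.ooo.o
......
gen 9: o.....
...o.o
o..o..
.o...o
.....o
.o...o
......
gen 10: ......
o...oo
o.o..o
....oo
....oo
o.....
o.....
gen 11: o.....
oo..o.
.o.o..
...o..
o...o.
o.....
......
gen 12: oo...o
ooo..o
oo.oo.
..ooo.
.....o
.....o
......
gen 13: ..o..o
...o..
......
ooo...
...o.o
......
.....o
gen 14: ....o.
......
.oo...
ooo...
ooo...
....o.
......
gen 15: ......
......
o.o...
...o..
o.oo.o
.o....
......

8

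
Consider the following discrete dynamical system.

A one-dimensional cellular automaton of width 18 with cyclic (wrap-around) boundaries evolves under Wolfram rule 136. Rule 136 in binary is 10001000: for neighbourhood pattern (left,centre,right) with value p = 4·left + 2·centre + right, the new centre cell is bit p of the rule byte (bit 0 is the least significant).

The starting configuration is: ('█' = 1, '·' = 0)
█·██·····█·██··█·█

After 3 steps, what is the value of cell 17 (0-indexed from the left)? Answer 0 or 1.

0) █·██·····█·██··█·█
1) ··█········█·····█
2) ··················
3) ··················

0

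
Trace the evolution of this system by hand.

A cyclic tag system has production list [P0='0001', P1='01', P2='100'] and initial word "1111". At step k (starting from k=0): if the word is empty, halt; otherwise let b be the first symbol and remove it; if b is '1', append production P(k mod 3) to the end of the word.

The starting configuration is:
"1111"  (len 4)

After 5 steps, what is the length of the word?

12

t=0: "1111"  (len 4)
t=1: "1110001"  (len 7)
t=2: "11000101"  (len 8)
t=3: "1000101100"  (len 10)
t=4: "0001011000001"  (len 13)
t=5: "001011000001"  (len 12)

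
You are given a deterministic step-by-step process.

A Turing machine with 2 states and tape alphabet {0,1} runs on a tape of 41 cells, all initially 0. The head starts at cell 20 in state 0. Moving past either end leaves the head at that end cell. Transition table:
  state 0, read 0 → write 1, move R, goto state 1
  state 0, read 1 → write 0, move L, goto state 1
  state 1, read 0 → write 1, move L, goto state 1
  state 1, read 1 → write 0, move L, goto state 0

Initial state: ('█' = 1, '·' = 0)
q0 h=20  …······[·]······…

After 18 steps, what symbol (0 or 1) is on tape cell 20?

gen 0: q0 h=20  …······[·]······…
gen 1: q1 h=21  …·····█[·]······…
gen 2: q1 h=20  …······[█]█·····…
gen 3: q0 h=19  …······[·]·█····…
gen 4: q1 h=20  …·····█[·]█·····…
gen 5: q1 h=19  …······[█]██····…
gen 6: q0 h=18  …······[·]·██···…
gen 7: q1 h=19  …·····█[·]██····…
gen 8: q1 h=18  …······[█]███···…
gen 9: q0 h=17  …······[·]·███··…
gen 10: q1 h=18  …·····█[·]███···…
gen 11: q1 h=17  …······[█]████··…
gen 12: q0 h=16  …······[·]·████·…
gen 13: q1 h=17  …·····█[·]████··…
gen 14: q1 h=16  …······[█]█████·…
gen 15: q0 h=15  …······[·]·█████…
gen 16: q1 h=16  …·····█[·]█████·…
gen 17: q1 h=15  …······[█]██████…
gen 18: q0 h=14  …······[·]·█████…

1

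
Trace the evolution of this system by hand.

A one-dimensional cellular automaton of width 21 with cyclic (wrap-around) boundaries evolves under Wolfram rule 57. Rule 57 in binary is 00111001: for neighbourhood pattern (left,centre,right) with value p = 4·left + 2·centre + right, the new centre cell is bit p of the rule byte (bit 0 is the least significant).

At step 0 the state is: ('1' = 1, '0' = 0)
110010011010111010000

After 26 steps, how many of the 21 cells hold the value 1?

10

gen 0: 110010011010111010000
gen 1: 101001010101100101110
gen 2: 010100101011010011001
gen 3: 101010010110101010100
gen 4: 010101001101010101010
gen 5: 001010101010101010101
gen 6: 100101010101010101010
gen 7: 010010101010101010101
gen 8: 101001010101010101010
gen 9: 010100101010101010101
gen 10: 101010010101010101010
gen 11: 010101001010101010101
gen 12: 101010100101010101010
gen 13: 010101010010101010101
gen 14: 101010101001010101010
gen 15: 010101010100101010101
gen 16: 101010101010010101010
gen 17: 010101010101001010101
gen 18: 101010101010100101010
gen 19: 010101010101010010101
gen 20: 101010101010101001010
gen 21: 010101010101010100101
gen 22: 101010101010101010010
gen 23: 010101010101010101001
gen 24: 101010101010101010100
gen 25: 010101010101010101010
gen 26: 001010101010101010101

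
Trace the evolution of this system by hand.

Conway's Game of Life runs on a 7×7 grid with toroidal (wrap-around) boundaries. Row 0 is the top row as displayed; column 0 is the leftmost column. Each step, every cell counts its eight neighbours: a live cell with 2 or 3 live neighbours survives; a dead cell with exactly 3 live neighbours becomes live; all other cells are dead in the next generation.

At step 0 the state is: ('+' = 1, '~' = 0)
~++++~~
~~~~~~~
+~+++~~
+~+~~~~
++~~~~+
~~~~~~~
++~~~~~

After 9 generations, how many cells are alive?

20

gen 0: ~++++~~
~~~~~~~
+~+++~~
+~+~~~~
++~~~~+
~~~~~~~
++~~~~~
gen 1: ++++~~~
~~~~~~~
~~++~~~
~~+~~~~
++~~~~+
~~~~~~+
++~+~~~
gen 2: +~~+~~~
~~~~~~~
~~++~~~
+~++~~~
++~~~~+
~~+~~~+
~~~+~~+
gen 3: ~~~~~~~
~~++~~~
~+++~~~
+~~+~~+
~~~+~~+
~++~~++
+~++~~+
gen 4: ~+~~~~~
~+~+~~~
++~~+~~
++~++~+
~+~++~~
~+~~++~
+~++~++
gen 5: ~+~++~+
~+~~~~~
~~~~+++
~~~~~~+
~+~~~~+
~+~~~~~
+~++~++
gen 6: ~+~++~+
~~++~~+
+~~~~++
~~~~~~+
~~~~~~~
~+~~~+~
~~~+~++
gen 7: ~~~~~~+
~+++~~~
+~~~~+~
+~~~~++
~~~~~~~
~~~~+++
~~~+~~+
gen 8: +~~+~~~
+++~~~+
+~+~++~
+~~~~+~
+~~~+~~
~~~~+++
+~~~+~+
gen 9: ~~++~+~
~~+~++~
~~++++~
+~~+~+~
+~~~+~~
~~~++~~
+~~++~~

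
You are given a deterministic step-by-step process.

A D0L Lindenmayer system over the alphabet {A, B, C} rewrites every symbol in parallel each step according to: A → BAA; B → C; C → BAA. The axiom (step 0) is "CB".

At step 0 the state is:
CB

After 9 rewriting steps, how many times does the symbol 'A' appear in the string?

2786

[0] CB
[1] BAAC
[2] CBAABAABAA
[3] BAACBAABAACBAABAACBAABAA
[4] CBAABAABAACBAABAACBAABAABAACBAABAACBAABAABAACBAABAACBAABAA
[5] BAACBAABAACBAABAACBAABAABAACBAABAACBAABAABAACBAABAACBAABAA…BAACBAABAACBAABAACBAABAABAACBAABAACBAABAABAACBAABAACBAABAA  (len 140)
[6] CBAABAABAACBAABAACBAABAABAACBAABAACBAABAABAACBAABAACBAABAA…BAACBAABAACBAABAACBAABAABAACBAABAACBAABAABAACBAABAACBAABAA  (len 338)
[7] BAACBAABAACBAABAACBAABAABAACBAABAACBAABAABAACBAABAACBAABAA…BAACBAABAACBAABAACBAABAABAACBAABAACBAABAABAACBAABAACBAABAA  (len 816)
[8] CBAABAABAACBAABAACBAABAABAACBAABAACBAABAABAACBAABAACBAABAA…BAACBAABAACBAABAACBAABAABAACBAABAACBAABAABAACBAABAACBAABAA  (len 1970)
[9] BAACBAABAACBAABAACBAABAABAACBAABAACBAABAABAACBAABAACBAABAA…BAACBAABAACBAABAACBAABAABAACBAABAACBAABAABAACBAABAACBAABAA  (len 4756)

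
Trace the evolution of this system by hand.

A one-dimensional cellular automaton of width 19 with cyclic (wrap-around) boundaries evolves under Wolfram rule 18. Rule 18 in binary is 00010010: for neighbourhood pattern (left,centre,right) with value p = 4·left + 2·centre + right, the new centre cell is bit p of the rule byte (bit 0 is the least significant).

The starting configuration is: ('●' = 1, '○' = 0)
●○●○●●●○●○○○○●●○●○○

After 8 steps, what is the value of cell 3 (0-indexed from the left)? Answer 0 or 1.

0

t=0: ●○●○●●●○●○○○○●●○●○○
t=1: ○○○○○○○○○●○○●○○○○●●
t=2: ●○○○○○○○●○●●○●○○●○○
t=3: ○●○○○○○●○○○○○○●●○●●
t=4: ○○●○○○●○●○○○○●○○○○○
t=5: ○●○●○●○○○●○○●○●○○○○
t=6: ●○○○○○●○●○●●○○○●○○○
t=7: ○●○○○●○○○○○○●○●○●○●
t=8: ○○●○●○●○○○○●○○○○○○○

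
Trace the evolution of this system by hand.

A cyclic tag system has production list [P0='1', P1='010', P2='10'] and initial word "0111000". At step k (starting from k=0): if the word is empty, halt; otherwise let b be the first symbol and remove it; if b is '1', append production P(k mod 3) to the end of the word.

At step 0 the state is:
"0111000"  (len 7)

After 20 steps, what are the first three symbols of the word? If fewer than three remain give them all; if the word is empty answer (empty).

100

t=0: "0111000"  (len 7)
t=1: "111000"  (len 6)
t=2: "11000010"  (len 8)
t=3: "100001010"  (len 9)
t=4: "000010101"  (len 9)
t=5: "00010101"  (len 8)
t=6: "0010101"  (len 7)
t=7: "010101"  (len 6)
t=8: "10101"  (len 5)
t=9: "010110"  (len 6)
t=10: "10110"  (len 5)
t=11: "0110010"  (len 7)
t=12: "110010"  (len 6)
t=13: "100101"  (len 6)
t=14: "00101010"  (len 8)
t=15: "0101010"  (len 7)
t=16: "101010"  (len 6)
t=17: "01010010"  (len 8)
t=18: "1010010"  (len 7)
t=19: "0100101"  (len 7)
t=20: "100101"  (len 6)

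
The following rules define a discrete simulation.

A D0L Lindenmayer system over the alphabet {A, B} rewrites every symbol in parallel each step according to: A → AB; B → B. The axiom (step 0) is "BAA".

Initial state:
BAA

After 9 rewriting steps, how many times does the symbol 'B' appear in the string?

19

k=0  BAA
k=1  BABAB
k=2  BABBABB
k=3  BABBBABBB
k=4  BABBBBABBBB
k=5  BABBBBBABBBBB
k=6  BABBBBBBABBBBBB
k=7  BABBBBBBBABBBBBBB
k=8  BABBBBBBBBABBBBBBBB
k=9  BABBBBBBBBBABBBBBBBBB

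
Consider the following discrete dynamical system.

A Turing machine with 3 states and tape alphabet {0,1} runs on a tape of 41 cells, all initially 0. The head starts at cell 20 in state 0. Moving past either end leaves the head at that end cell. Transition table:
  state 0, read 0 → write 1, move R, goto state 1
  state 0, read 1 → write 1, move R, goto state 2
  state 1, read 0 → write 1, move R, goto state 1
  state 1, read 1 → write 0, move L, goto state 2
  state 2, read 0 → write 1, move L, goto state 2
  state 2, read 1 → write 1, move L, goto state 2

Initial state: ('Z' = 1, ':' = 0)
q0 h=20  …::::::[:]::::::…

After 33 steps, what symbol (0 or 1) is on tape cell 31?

1

[0] q0 h=20  …::::::[:]::::::…
[1] q1 h=21  …:::::Z[:]::::::…
[2] q1 h=22  …::::ZZ[:]::::::…
[3] q1 h=23  …:::ZZZ[:]::::::…
[4] q1 h=24  …::ZZZZ[:]::::::…
[5] q1 h=25  …:ZZZZZ[:]::::::…
[6] q1 h=26  …ZZZZZZ[:]::::::…
[7] q1 h=27  …ZZZZZZ[:]::::::…
[8] q1 h=28  …ZZZZZZ[:]::::::…
[9] q1 h=29  …ZZZZZZ[:]::::::…
[10] q1 h=30  …ZZZZZZ[:]::::::…
[11] q1 h=31  …ZZZZZZ[:]::::::…
[12] q1 h=32  …ZZZZZZ[:]::::::…
[13] q1 h=33  …ZZZZZZ[:]::::::…
[14] q1 h=34  …ZZZZZZ[:]::::::|
[15] q1 h=35  …ZZZZZZ[:]:::::|
[16] q1 h=36  …ZZZZZZ[:]::::|
[17] q1 h=37  …ZZZZZZ[:]:::|
[18] q1 h=38  …ZZZZZZ[:]::|
[19] q1 h=39  …ZZZZZZ[:]:|
[20] q1 h=40  …ZZZZZZ[:]|
[21] q1 h=40  …ZZZZZZ[Z]|
[22] q2 h=39  …ZZZZZZ[Z]:|
[23] q2 h=38  …ZZZZZZ[Z]Z:|
[24] q2 h=37  …ZZZZZZ[Z]ZZ:|
[25] q2 h=36  …ZZZZZZ[Z]ZZZ:|
[26] q2 h=35  …ZZZZZZ[Z]ZZZZ:|
[27] q2 h=34  …ZZZZZZ[Z]ZZZZZ:|
[28] q2 h=33  …ZZZZZZ[Z]ZZZZZZ…
[29] q2 h=32  …ZZZZZZ[Z]ZZZZZZ…
[30] q2 h=31  …ZZZZZZ[Z]ZZZZZZ…
[31] q2 h=30  …ZZZZZZ[Z]ZZZZZZ…
[32] q2 h=29  …ZZZZZZ[Z]ZZZZZZ…
[33] q2 h=28  …ZZZZZZ[Z]ZZZZZZ…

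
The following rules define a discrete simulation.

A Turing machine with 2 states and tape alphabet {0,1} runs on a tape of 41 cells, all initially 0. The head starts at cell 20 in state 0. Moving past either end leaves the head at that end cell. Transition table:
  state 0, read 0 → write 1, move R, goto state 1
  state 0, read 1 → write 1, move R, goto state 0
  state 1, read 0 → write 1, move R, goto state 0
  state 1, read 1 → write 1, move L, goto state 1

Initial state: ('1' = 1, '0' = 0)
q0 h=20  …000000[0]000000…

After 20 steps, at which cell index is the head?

gen 0: q0 h=20  …000000[0]000000…
gen 1: q1 h=21  …000001[0]000000…
gen 2: q0 h=22  …000011[0]000000…
gen 3: q1 h=23  …000111[0]000000…
gen 4: q0 h=24  …001111[0]000000…
gen 5: q1 h=25  …011111[0]000000…
gen 6: q0 h=26  …111111[0]000000…
gen 7: q1 h=27  …111111[0]000000…
gen 8: q0 h=28  …111111[0]000000…
gen 9: q1 h=29  …111111[0]000000…
gen 10: q0 h=30  …111111[0]000000…
gen 11: q1 h=31  …111111[0]000000…
gen 12: q0 h=32  …111111[0]000000…
gen 13: q1 h=33  …111111[0]000000…
gen 14: q0 h=34  …111111[0]000000|
gen 15: q1 h=35  …111111[0]00000|
gen 16: q0 h=36  …111111[0]0000|
gen 17: q1 h=37  …111111[0]000|
gen 18: q0 h=38  …111111[0]00|
gen 19: q1 h=39  …111111[0]0|
gen 20: q0 h=40  …111111[0]|

40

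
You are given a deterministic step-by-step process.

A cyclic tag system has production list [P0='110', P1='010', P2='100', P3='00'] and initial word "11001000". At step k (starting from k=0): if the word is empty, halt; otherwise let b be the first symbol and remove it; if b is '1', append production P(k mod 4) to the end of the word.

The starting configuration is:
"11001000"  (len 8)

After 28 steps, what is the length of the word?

20

step 0: "11001000"  (len 8)
step 1: "1001000110"  (len 10)
step 2: "001000110010"  (len 12)
step 3: "01000110010"  (len 11)
step 4: "1000110010"  (len 10)
step 5: "000110010110"  (len 12)
step 6: "00110010110"  (len 11)
step 7: "0110010110"  (len 10)
step 8: "110010110"  (len 9)
step 9: "10010110110"  (len 11)
step 10: "0010110110010"  (len 13)
step 11: "010110110010"  (len 12)
step 12: "10110110010"  (len 11)
step 13: "0110110010110"  (len 13)
step 14: "110110010110"  (len 12)
step 15: "10110010110100"  (len 14)
step 16: "011001011010000"  (len 15)
step 17: "11001011010000"  (len 14)
step 18: "1001011010000010"  (len 16)
step 19: "001011010000010100"  (len 18)
step 20: "01011010000010100"  (len 17)
step 21: "1011010000010100"  (len 16)
step 22: "011010000010100010"  (len 18)
step 23: "11010000010100010"  (len 17)
step 24: "101000001010001000"  (len 18)
step 25: "01000001010001000110"  (len 20)
step 26: "1000001010001000110"  (len 19)
step 27: "000001010001000110100"  (len 21)
step 28: "00001010001000110100"  (len 20)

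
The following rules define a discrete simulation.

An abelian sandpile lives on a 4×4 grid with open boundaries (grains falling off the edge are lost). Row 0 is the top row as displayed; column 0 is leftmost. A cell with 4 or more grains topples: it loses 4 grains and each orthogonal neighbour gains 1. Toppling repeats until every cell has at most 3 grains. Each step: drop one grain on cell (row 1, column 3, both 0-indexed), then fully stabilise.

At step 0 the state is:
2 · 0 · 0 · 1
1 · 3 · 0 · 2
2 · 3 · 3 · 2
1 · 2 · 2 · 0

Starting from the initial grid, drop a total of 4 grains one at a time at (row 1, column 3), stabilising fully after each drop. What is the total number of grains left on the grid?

[0] 2 · 0 · 0 · 1
1 · 3 · 0 · 2
2 · 3 · 3 · 2
1 · 2 · 2 · 0
[1] 2 · 0 · 0 · 1
1 · 3 · 0 · 3
2 · 3 · 3 · 2
1 · 2 · 2 · 0
[2] 2 · 0 · 0 · 2
1 · 3 · 1 · 0
2 · 3 · 3 · 3
1 · 2 · 2 · 0
[3] 2 · 0 · 0 · 2
1 · 3 · 1 · 1
2 · 3 · 3 · 3
1 · 2 · 2 · 0
[4] 2 · 0 · 0 · 2
1 · 3 · 1 · 2
2 · 3 · 3 · 3
1 · 2 · 2 · 0

27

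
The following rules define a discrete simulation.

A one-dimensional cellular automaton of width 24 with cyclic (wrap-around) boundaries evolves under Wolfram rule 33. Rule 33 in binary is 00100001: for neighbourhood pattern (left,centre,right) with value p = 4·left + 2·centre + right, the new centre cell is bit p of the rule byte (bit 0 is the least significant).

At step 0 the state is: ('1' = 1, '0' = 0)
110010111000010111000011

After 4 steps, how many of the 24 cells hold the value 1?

10

step 0: 110010111000010111000011
step 1: 000001000011001000011000
step 2: 111100011000000011000011
step 3: 000001000011111000011000
step 4: 111100011000000011000011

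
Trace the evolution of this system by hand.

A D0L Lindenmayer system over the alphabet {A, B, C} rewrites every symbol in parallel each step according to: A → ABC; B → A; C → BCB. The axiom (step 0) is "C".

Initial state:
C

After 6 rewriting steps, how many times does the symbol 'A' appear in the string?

40

gen 0: C
gen 1: BCB
gen 2: ABCBA
gen 3: ABCABCBAABC
gen 4: ABCABCBABCABCBAABCABCABCB
gen 5: ABCABCBABCABCBAABCABCBABCABCBAABCABCABCBABCABCBABCABCBA
gen 6: ABCABCBABCABCBAABCABCBABCABCBAABCABCABCBABCABCBAABCABCBABC…ABCABCABCBABCABCBABCABCBAABCABCBABCABCBAABCABCBABCABCBAABC  (len 121)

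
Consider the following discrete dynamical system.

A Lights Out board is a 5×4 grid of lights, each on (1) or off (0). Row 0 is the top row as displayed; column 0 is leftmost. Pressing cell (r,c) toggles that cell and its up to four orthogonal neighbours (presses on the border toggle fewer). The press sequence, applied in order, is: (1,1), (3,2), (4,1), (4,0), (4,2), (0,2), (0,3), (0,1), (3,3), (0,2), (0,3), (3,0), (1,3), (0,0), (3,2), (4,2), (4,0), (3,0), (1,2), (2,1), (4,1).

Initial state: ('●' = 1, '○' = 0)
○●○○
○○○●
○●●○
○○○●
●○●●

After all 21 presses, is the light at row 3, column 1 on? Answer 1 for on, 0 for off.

1

gen 0: ○●○○
○○○●
○●●○
○○○●
●○●●
gen 1: ○○○○
●●●●
○○●○
○○○●
●○●●
gen 2: ○○○○
●●●●
○○○○
○●●○
●○○●
gen 3: ○○○○
●●●●
○○○○
○○●○
○●●●
gen 4: ○○○○
●●●●
○○○○
●○●○
●○●●
gen 5: ○○○○
●●●●
○○○○
●○○○
●●○○
gen 6: ○●●●
●●○●
○○○○
●○○○
●●○○
gen 7: ○●○○
●●○○
○○○○
●○○○
●●○○
gen 8: ●○●○
●○○○
○○○○
●○○○
●●○○
gen 9: ●○●○
●○○○
○○○●
●○●●
●●○●
gen 10: ●●○●
●○●○
○○○●
●○●●
●●○●
gen 11: ●●●○
●○●●
○○○●
●○●●
●●○●
gen 12: ●●●○
●○●●
●○○●
○●●●
○●○●
gen 13: ●●●●
●○○○
●○○○
○●●●
○●○●
gen 14: ○○●●
○○○○
●○○○
○●●●
○●○●
gen 15: ○○●●
○○○○
●○●○
○○○○
○●●●
gen 16: ○○●●
○○○○
●○●○
○○●○
○○○○
gen 17: ○○●●
○○○○
●○●○
●○●○
●●○○
gen 18: ○○●●
○○○○
○○●○
○●●○
○●○○
gen 19: ○○○●
○●●●
○○○○
○●●○
○●○○
gen 20: ○○○●
○○●●
●●●○
○○●○
○●○○
gen 21: ○○○●
○○●●
●●●○
○●●○
●○●○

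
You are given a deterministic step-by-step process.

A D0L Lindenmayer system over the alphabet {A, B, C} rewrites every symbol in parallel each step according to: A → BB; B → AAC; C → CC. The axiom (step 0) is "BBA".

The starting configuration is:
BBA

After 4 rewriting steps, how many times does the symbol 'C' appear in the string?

48

t=0: BBA
t=1: AACAACBB
t=2: BBBBCCBBBBCCAACAAC
t=3: AACAACAACAACCCCCAACAACAACAACCCCCBBBBCCBBBBCC
t=4: BBBBCCBBBBCCBBBBCCBBBBCCCCCCCCCCBBBBCCBBBBCCBBBBCCBBBBCCCCCCCCCCAACAACAACAACCCCCAACAACAACAACCCCC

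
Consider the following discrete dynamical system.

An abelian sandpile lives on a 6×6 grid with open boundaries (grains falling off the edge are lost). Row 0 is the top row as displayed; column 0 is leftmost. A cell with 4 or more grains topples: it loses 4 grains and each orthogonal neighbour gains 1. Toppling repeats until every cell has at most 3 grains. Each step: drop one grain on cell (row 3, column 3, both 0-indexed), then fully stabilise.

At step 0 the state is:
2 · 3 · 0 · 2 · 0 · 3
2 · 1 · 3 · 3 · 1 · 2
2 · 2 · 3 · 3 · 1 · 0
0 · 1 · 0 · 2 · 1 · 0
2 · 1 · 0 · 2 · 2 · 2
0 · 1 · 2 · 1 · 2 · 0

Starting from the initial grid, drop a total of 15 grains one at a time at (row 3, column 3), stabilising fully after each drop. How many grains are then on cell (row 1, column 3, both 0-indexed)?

3

step 0: 2 · 3 · 0 · 2 · 0 · 3
2 · 1 · 3 · 3 · 1 · 2
2 · 2 · 3 · 3 · 1 · 0
0 · 1 · 0 · 2 · 1 · 0
2 · 1 · 0 · 2 · 2 · 2
0 · 1 · 2 · 1 · 2 · 0
step 1: 2 · 3 · 0 · 2 · 0 · 3
2 · 1 · 3 · 3 · 1 · 2
2 · 2 · 3 · 3 · 1 · 0
0 · 1 · 0 · 3 · 1 · 0
2 · 1 · 0 · 2 · 2 · 2
0 · 1 · 2 · 1 · 2 · 0
step 2: 2 · 3 · 1 · 3 · 0 · 3
2 · 2 · 1 · 1 · 2 · 2
2 · 3 · 1 · 2 · 2 · 0
0 · 1 · 2 · 1 · 2 · 0
2 · 1 · 0 · 3 · 2 · 2
0 · 1 · 2 · 1 · 2 · 0
step 3: 2 · 3 · 1 · 3 · 0 · 3
2 · 2 · 1 · 1 · 2 · 2
2 · 3 · 1 · 2 · 2 · 0
0 · 1 · 2 · 2 · 2 · 0
2 · 1 · 0 · 3 · 2 · 2
0 · 1 · 2 · 1 · 2 · 0
step 4: 2 · 3 · 1 · 3 · 0 · 3
2 · 2 · 1 · 1 · 2 · 2
2 · 3 · 1 · 2 · 2 · 0
0 · 1 · 2 · 3 · 2 · 0
2 · 1 · 0 · 3 · 2 · 2
0 · 1 · 2 · 1 · 2 · 0
step 5: 2 · 3 · 1 · 3 · 0 · 3
2 · 2 · 1 · 1 · 2 · 2
2 · 3 · 1 · 3 · 2 · 0
0 · 1 · 3 · 1 · 3 · 0
2 · 1 · 1 · 0 · 3 · 2
0 · 1 · 2 · 2 · 2 · 0
step 6: 2 · 3 · 1 · 3 · 0 · 3
2 · 2 · 1 · 1 · 2 · 2
2 · 3 · 1 · 3 · 2 · 0
0 · 1 · 3 · 2 · 3 · 0
2 · 1 · 1 · 0 · 3 · 2
0 · 1 · 2 · 2 · 2 · 0
step 7: 2 · 3 · 1 · 3 · 0 · 3
2 · 2 · 1 · 1 · 2 · 2
2 · 3 · 1 · 3 · 2 · 0
0 · 1 · 3 · 3 · 3 · 0
2 · 1 · 1 · 0 · 3 · 2
0 · 1 · 2 · 2 · 2 · 0
step 8: 2 · 3 · 1 · 3 · 0 · 3
2 · 2 · 1 · 2 · 3 · 2
2 · 3 · 3 · 1 · 0 · 1
0 · 2 · 0 · 3 · 2 · 1
2 · 1 · 2 · 2 · 0 · 3
0 · 1 · 2 · 2 · 3 · 0
step 9: 2 · 3 · 1 · 3 · 0 · 3
2 · 2 · 1 · 2 · 3 · 2
2 · 3 · 3 · 2 · 0 · 1
0 · 2 · 1 · 0 · 3 · 1
2 · 1 · 2 · 3 · 0 · 3
0 · 1 · 2 · 2 · 3 · 0
step 10: 2 · 3 · 1 · 3 · 0 · 3
2 · 2 · 1 · 2 · 3 · 2
2 · 3 · 3 · 2 · 0 · 1
0 · 2 · 1 · 1 · 3 · 1
2 · 1 · 2 · 3 · 0 · 3
0 · 1 · 2 · 2 · 3 · 0
step 11: 2 · 3 · 1 · 3 · 0 · 3
2 · 2 · 1 · 2 · 3 · 2
2 · 3 · 3 · 2 · 0 · 1
0 · 2 · 1 · 2 · 3 · 1
2 · 1 · 2 · 3 · 0 · 3
0 · 1 · 2 · 2 · 3 · 0
step 12: 2 · 3 · 1 · 3 · 0 · 3
2 · 2 · 1 · 2 · 3 · 2
2 · 3 · 3 · 2 · 0 · 1
0 · 2 · 1 · 3 · 3 · 1
2 · 1 · 2 · 3 · 0 · 3
0 · 1 · 2 · 2 · 3 · 0
step 13: 2 · 3 · 1 · 3 · 0 · 3
2 · 2 · 1 · 2 · 3 · 2
2 · 3 · 3 · 3 · 1 · 1
0 · 2 · 2 · 2 · 0 · 2
2 · 1 · 3 · 0 · 2 · 3
0 · 1 · 2 · 3 · 3 · 0
step 14: 2 · 3 · 1 · 3 · 0 · 3
2 · 2 · 1 · 2 · 3 · 2
2 · 3 · 3 · 3 · 1 · 1
0 · 2 · 2 · 3 · 0 · 2
2 · 1 · 3 · 0 · 2 · 3
0 · 1 · 2 · 3 · 3 · 0
step 15: 2 · 3 · 1 · 3 · 0 · 3
2 · 3 · 2 · 3 · 3 · 2
3 · 1 · 2 · 1 · 2 · 1
1 · 0 · 2 · 2 · 1 · 2
2 · 3 · 0 · 2 · 2 · 3
0 · 1 · 3 · 3 · 3 · 0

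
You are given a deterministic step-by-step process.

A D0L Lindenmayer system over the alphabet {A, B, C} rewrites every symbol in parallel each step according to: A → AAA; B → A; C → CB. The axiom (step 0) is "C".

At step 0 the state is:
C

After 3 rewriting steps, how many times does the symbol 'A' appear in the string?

4

k=0  C
k=1  CB
k=2  CBA
k=3  CBAAAA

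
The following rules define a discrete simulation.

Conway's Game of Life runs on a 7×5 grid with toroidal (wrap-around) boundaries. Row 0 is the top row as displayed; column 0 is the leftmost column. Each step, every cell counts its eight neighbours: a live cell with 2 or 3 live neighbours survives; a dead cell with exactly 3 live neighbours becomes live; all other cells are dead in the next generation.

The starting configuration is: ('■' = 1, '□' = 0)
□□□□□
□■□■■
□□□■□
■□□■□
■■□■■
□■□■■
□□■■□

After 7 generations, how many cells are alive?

t=0: □□□□□
□■□■■
□□□■□
■□□■□
■■□■■
□■□■■
□□■■□
t=1: □□□□■
□□■■■
■□□■□
■■□■□
□■□□□
□■□□□
□□■■■
t=2: ■□□□□
■□■□□
■□□□□
■■□□□
□■□□□
■■□■□
■□■■■
t=3: ■□■□□
■□□□■
■□□□■
■■□□□
□□□□■
□□□■□
□□■■□
t=4: ■□■□□
□□□■□
□□□□□
□■□□□
■□□□■
□□■■■
□■■■■
t=5: ■□□□□
□□□□□
□□□□□
■□□□□
■■■□■
□□□□□
□□□□□
t=6: □□□□□
□□□□□
□□□□□
■□□□■
■■□□■
■■□□□
□□□□□
t=7: □□□□□
□□□□□
□□□□□
□■□□■
□□□□□
□■□□■
□□□□□

4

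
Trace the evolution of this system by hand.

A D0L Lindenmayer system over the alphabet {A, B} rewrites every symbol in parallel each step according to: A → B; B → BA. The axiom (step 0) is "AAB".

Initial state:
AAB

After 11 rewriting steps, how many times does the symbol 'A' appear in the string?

t=0: AAB
t=1: BBBA
t=2: BABABAB
t=3: BABBABBABBA
t=4: BABBABABBABABBABAB
t=5: BABBABABBABBABABBABBABABBABBA
t=6: BABBABABBABBABABBABABBABBABABBABABBABBABABBABAB
t=7: BABBABABBABBABABBABABBABBABABBABBABABBABABBABBABABBABBABABBABABBABBABABBABBA
t=8: BABBABABBABBABABBABABBABBABABBABBABABBABABBABBABABBABABBAB…BBABABBABABBABBABABBABABBABBABABBABBABABBABABBABBABABBABAB  (len 123)
t=9: BABBABABBABBABABBABABBABBABABBABBABABBABABBABBABABBABABBAB…BBABABBABABBABBABABBABABBABBABABBABBABABBABABBABBABABBABBA  (len 199)
t=10: BABBABABBABBABABBABABBABBABABBABBABABBABABBABBABABBABABBAB…BBABABBABABBABBABABBABABBABBABABBABBABABBABABBABBABABBABAB  (len 322)
t=11: BABBABABBABBABABBABABBABBABABBABBABABBABABBABBABABBABABBAB…BBABABBABABBABBABABBABABBABBABABBABBABABBABABBABBABABBABBA  (len 521)

199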